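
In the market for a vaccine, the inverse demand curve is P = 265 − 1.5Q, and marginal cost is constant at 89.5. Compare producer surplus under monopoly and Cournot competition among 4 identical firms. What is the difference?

A monopolist chooses Q where MR = MC. MR = 265 − 3Q; setting this equal to 89.5 gives Q = 58.5 and P = 177.25.
PS = (177.25 − 89.5)·58.5 = 5133.375.
In a 4-firm Cournot equilibrium, symmetry and the first-order condition give q = (265 − 89.5)/(7.5) = 23.4. So Q = 93.6 and P = 124.6.
PS = (124.6 − 89.5)·93.6 = 3285.36.
Change in producer surplus: 3285.36 − 5133.375 = −1848.015.

PS falls by 1848.015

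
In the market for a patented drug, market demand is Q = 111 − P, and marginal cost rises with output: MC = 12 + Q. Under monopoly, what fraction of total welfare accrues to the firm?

PS/TS = 0.75

Inverting demand: P = 111 − Q.
A monopolist chooses Q where MR = MC. MR = 111 − 2Q; setting this equal to 12 + Q gives Q = 33 and P = 78.
CS = ½·(111 − 78)·33 = 544.5.
PS = P·Q − VC(Q) = 78·33 − (12·33 + ½·1·33²) = 1633.5.
Share captured = PS/TS = 1633.5/2178 = 0.75.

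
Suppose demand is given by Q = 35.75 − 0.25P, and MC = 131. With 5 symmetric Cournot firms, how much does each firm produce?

q_i = 0.5

Inverting demand: P = 143 − 4Q.
In a 5-firm Cournot equilibrium, symmetry and the first-order condition give q = (143 − 131)/(24) = 0.5. So Q = 2.5 and P = 133.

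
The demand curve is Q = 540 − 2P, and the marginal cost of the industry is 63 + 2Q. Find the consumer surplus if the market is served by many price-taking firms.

Inverting demand: P = 270 − 0.5Q.
Under competition P = MC: 270 − 0.5Q = 63 + 2Q ⇒ Q = 82.8, P = 228.6.
CS = ½·(270 − 228.6)·82.8 = 1713.96.

CS = 1713.96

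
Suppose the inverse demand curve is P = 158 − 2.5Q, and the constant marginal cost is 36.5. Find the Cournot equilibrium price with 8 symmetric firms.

P = 50

In a 8-firm Cournot equilibrium, symmetry and the first-order condition give q = (158 − 36.5)/(22.5) = 5.4. So Q = 43.2 and P = 50.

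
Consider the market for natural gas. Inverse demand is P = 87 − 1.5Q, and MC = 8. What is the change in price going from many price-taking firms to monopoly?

Price rises by 39.5

Perfect competition: P = MC = 8, so 87 − 1.5Q = 8 and Q = 158/3.
Monopoly sets MR = MC: 87 − 3Q = 8 ⇒ Q = 79/3, P = 87 − 1.5·79/3 = 47.5.
Change in price: 47.5 − 8 = 39.5.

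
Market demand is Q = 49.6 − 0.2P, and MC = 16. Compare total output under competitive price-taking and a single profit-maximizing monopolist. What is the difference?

Inverting demand: P = 248 − 5Q.
Competitive firms price at marginal cost: P = 16, giving Q = 46.4.
Monopoly sets MR = MC: 248 − 10Q = 16 ⇒ Q = 23.2, P = 248 − 5·23.2 = 132.
Change in total output: 23.2 − 46.4 = −23.2.

Q falls by 23.2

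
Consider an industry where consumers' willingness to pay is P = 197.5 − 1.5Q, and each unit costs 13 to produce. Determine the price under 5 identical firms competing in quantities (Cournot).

P = 43.75

In a 5-firm Cournot equilibrium, symmetry and the first-order condition give q = (197.5 − 13)/(9) = 20.5. So Q = 102.5 and P = 43.75.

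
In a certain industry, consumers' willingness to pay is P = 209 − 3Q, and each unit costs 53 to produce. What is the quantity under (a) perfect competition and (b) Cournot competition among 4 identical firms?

Competition: Q = 52; Cournot: Q = 41.6

Perfect competition: P = MC = 53, so 209 − 3Q = 53 and Q = 52.
In a 4-firm Cournot equilibrium, symmetry and the first-order condition give q = (209 − 53)/(15) = 10.4. So Q = 41.6 and P = 84.2.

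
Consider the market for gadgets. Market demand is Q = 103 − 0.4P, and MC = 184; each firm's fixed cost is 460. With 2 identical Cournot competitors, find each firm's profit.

Inverting demand: P = 257.5 − 2.5Q.
With 2 symmetric Cournot firms, each firm's FOC gives 257.5 − 7.5q = 184, so q = 9.8, Q = 2·9.8 = 19.6, and P = 208.5.
Each firm's profit = (208.5 − 184)·9.8 − 460 = −219.9.

π_i = −219.9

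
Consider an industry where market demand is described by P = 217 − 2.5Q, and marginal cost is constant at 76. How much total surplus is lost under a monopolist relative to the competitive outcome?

Competitive firms price at marginal cost: P = 76, giving Q = 56.4.
A monopolist chooses Q where MR = MC. MR = 217 − 5Q; setting this equal to 76 gives Q = 28.2 and P = 146.5.
DWL is the triangle between Q = 28.2 and Q = 56.4: ½·(56.4 − 28.2)·(146.5 − 76) = 994.05.

DWL = 994.05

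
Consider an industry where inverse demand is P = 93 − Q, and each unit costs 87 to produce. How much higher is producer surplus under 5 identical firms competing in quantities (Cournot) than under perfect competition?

Under competition P = MC = 87, so Q = (93 − 87)/1 = 6.
PS = (87 − 87)·6 = 0.
In a 5-firm Cournot equilibrium, symmetry and the first-order condition give q = (93 − 87)/(6) = 1. So Q = 5 and P = 88.
PS = (88 − 87)·5 = 5.
Change in producer surplus: 5 − 0 = 5.

PS rises by 5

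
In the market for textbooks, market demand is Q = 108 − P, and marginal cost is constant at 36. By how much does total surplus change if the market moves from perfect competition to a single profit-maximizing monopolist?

TS falls by 648

Inverting demand: P = 108 − Q.
Competitive firms price at marginal cost: P = 36, giving Q = 72.
CS = ½·(108 − 36)·72 = 2592; PS = (36 − 36)·72 = 0; TS = 2592.
A monopolist chooses Q where MR = MC. MR = 108 − 2Q; setting this equal to 36 gives Q = 36 and P = 72.
CS = ½·(108 − 72)·36 = 648; PS = (72 − 36)·36 = 1296; TS = 1944.
Change in total surplus: 1944 − 2592 = −648.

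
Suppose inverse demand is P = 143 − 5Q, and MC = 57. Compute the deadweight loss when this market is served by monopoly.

Under competition P = MC = 57, so Q = (143 − 57)/5 = 17.2.
Monopoly sets MR = MC: 143 − 10Q = 57 ⇒ Q = 8.6, P = 143 − 5·8.6 = 100.
DWL is the triangle between Q = 8.6 and Q = 17.2: ½·(17.2 − 8.6)·(100 − 57) = 184.9.

DWL = 184.9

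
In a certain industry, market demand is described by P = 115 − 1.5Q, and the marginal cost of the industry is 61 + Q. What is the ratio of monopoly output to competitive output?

Q_m/Q_c = 0.625

A monopolist chooses Q where MR = MC. MR = 115 − 3Q; setting this equal to 61 + Q gives Q = 13.5 and P = 94.75.
Under competition P = MC: 115 − 1.5Q = 61 + Q ⇒ Q = 21.6, P = 82.6.
Ratio Q_m/Q_c = 13.5/21.6 = 0.625.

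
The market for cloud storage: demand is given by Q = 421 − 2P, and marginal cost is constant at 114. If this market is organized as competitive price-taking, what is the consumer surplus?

CS = 9312.25

Inverting demand: P = 210.5 − 0.5Q.
Under competition P = MC = 114, so Q = (210.5 − 114)/0.5 = 193.
CS = ½·(210.5 − 114)·193 = 9312.25.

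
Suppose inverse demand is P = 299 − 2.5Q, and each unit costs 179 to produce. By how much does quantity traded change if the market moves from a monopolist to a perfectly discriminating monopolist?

Q rises by 24

Monopoly sets MR = MC: 299 − 5Q = 179 ⇒ Q = 24, P = 299 − 2.5·24 = 239.
Under first-degree price discrimination the firm charges each unit its demand price and produces up to where P = MC, i.e. Q = 48. Consumer surplus is zero; producer surplus equals total surplus.
Change in quantity traded: 48 − 24 = 24.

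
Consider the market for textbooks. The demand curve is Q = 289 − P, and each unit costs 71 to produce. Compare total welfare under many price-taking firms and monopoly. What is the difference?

Inverting demand: P = 289 − Q.
Perfect competition: P = MC = 71, so 289 − Q = 71 and Q = 218.
CS = ½·(289 − 71)·218 = 23762; PS = (71 − 71)·218 = 0; TS = 23762.
The monopolist equates marginal revenue to marginal cost: 289 − 2Q = 71, so Q = 109. From demand, P = 180.
CS = ½·(289 − 180)·109 = 5940.5; PS = (180 − 71)·109 = 11881; TS = 17821.5.
Change in total welfare: 17821.5 − 23762 = −5940.5.

Total welfare falls by 5940.5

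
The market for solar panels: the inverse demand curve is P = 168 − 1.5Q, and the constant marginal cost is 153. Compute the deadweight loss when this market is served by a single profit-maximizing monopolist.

DWL = 18.75

Perfect competition: P = MC = 153, so 168 − 1.5Q = 153 and Q = 10.
Monopoly sets MR = MC: 168 − 3Q = 153 ⇒ Q = 5, P = 168 − 1.5·5 = 160.5.
DWL is the triangle between Q = 5 and Q = 10: ½·(10 − 5)·(160.5 − 153) = 18.75.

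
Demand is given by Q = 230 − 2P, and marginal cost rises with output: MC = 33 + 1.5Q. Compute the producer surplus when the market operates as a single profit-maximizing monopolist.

PS = 1344.8

Inverting demand: P = 115 − 0.5Q.
Monopoly sets MR = MC: 115 − Q = 33 + 1.5Q ⇒ Q = 32.8, P = 115 − 0.5·32.8 = 98.6.
PS = P·Q − VC(Q) = 98.6·32.8 − (33·32.8 + ½·1.5·32.8²) = 1344.8.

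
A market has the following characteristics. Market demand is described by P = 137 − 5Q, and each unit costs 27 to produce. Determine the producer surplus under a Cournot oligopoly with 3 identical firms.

With 3 symmetric Cournot firms, each firm's FOC gives 137 − 20q = 27, so q = 5.5, Q = 3·5.5 = 16.5, and P = 54.5.
PS = (54.5 − 27)·16.5 = 453.75.

PS = 453.75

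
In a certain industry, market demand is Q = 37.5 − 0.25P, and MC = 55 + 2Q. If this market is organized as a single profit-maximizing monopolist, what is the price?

P = 112

Inverting demand: P = 150 − 4Q.
A monopolist chooses Q where MR = MC. MR = 150 − 8Q; setting this equal to 55 + 2Q gives Q = 9.5 and P = 112.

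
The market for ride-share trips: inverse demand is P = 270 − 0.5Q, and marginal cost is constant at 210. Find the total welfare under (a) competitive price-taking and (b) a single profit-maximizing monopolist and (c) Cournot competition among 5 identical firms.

Competitive firms price at marginal cost: P = 210, giving Q = 120.
CS = ½·(270 − 210)·120 = 3600; PS = (210 − 210)·120 = 0; TS = 3600.
The monopolist equates marginal revenue to marginal cost: 270 − Q = 210, so Q = 60. From demand, P = 240.
CS = ½·(270 − 240)·60 = 900; PS = (240 − 210)·60 = 1800; TS = 2700.
Cournot with 5 identical firms: the symmetric best-response condition is 270 − 3q = 210. Each firm produces q = 20, total output Q = 100, price P = 220.
CS = ½·(270 − 220)·100 = 2500; PS = (220 − 210)·100 = 1000; TS = 3500.

Competition: TS = 3600; Monopoly: TS = 2700; Cournot: TS = 3500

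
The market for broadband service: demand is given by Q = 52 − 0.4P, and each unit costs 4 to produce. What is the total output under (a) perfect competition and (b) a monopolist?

Inverting demand: P = 130 − 2.5Q.
Perfect competition: P = MC = 4, so 130 − 2.5Q = 4 and Q = 50.4.
Monopoly sets MR = MC: 130 − 5Q = 4 ⇒ Q = 25.2, P = 130 − 2.5·25.2 = 67.

Competition: Q = 50.4; Monopoly: Q = 25.2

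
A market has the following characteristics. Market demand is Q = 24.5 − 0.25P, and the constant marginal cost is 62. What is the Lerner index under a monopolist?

Lerner index = 0.225

Inverting demand: P = 98 − 4Q.
The monopolist equates marginal revenue to marginal cost: 98 − 8Q = 62, so Q = 4.5. From demand, P = 80.
Lerner index = (P − MC)/P = (80 − 62)/80 = 0.225.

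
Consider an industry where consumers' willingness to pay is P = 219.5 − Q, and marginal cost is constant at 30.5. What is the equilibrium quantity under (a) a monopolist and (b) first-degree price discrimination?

Monopoly sets MR = MC: 219.5 − 2Q = 30.5 ⇒ Q = 94.5, P = 219.5 − 94.5 = 125.
Under first-degree price discrimination the firm charges each unit its demand price and produces up to where P = MC, i.e. Q = 189. Consumer surplus is zero; producer surplus equals total surplus.

Monopoly: Q = 94.5; Perfect PD: Q = 189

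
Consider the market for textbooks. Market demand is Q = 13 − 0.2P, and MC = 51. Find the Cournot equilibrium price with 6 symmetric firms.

P = 53

Inverting demand: P = 65 − 5Q.
With 6 symmetric Cournot firms, each firm's FOC gives 65 − 35q = 51, so q = 0.4, Q = 6·0.4 = 2.4, and P = 53.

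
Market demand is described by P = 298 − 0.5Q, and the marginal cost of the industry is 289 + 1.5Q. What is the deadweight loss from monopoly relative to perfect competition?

DWL = 0.81

Competitive equilibrium sets price equal to marginal cost: 298 − 0.5Q = 289 + 1.5Q, so Q = 4.5 and P = 295.75.
A monopolist chooses Q where MR = MC. MR = 298 − Q; setting this equal to 289 + 1.5Q gives Q = 3.6 and P = 296.2.
CS = ½·(298 − 295.75)·4.5 = 81/16; PS = (295.75·4.5 − 289·4.5 − ½·1.5·4.5²) = 243/16; TS = 20.25.
CS = ½·(298 − 296.2)·3.6 = 3.24; PS = (296.2·3.6 − 289·3.6 − ½·1.5·3.6²) = 16.2; TS = 19.44.
DWL = 20.25 − 19.44 = 0.81.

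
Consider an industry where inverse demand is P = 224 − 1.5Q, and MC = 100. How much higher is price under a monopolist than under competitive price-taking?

Price rises by 62

Competitive firms price at marginal cost: P = 100, giving Q = 248/3.
Monopoly sets MR = MC: 224 − 3Q = 100 ⇒ Q = 124/3, P = 224 − 1.5·124/3 = 162.
Change in price: 162 − 100 = 62.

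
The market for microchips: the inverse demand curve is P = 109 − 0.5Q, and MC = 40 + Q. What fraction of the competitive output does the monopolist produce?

Q_m/Q_c = 0.75

Monopoly sets MR = MC: 109 − Q = 40 + Q ⇒ Q = 34.5, P = 109 − 0.5·34.5 = 91.75.
Competitive equilibrium sets price equal to marginal cost: 109 − 0.5Q = 40 + Q, so Q = 46 and P = 86.
Ratio Q_m/Q_c = 34.5/46 = 0.75.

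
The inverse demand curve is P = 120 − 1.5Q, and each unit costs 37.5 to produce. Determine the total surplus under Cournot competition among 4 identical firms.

Cournot with 4 identical firms: the symmetric best-response condition is 120 − 7.5q = 37.5. Each firm produces q = 11, total output Q = 44, price P = 54.
CS = ½·(120 − 54)·44 = 1452; PS = (54 − 37.5)·44 = 726; TS = 2178.

TS = 2178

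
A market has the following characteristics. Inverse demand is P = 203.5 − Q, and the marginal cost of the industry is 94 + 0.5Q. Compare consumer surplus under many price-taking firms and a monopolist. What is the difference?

Consumer surplus falls by 1705.28

Under competition P = MC: 203.5 − Q = 94 + 0.5Q ⇒ Q = 73, P = 130.5.
CS = ½·(203.5 − 130.5)·73 = 2664.5.
A monopolist chooses Q where MR = MC. MR = 203.5 − 2Q; setting this equal to 94 + 0.5Q gives Q = 43.8 and P = 159.7.
CS = ½·(203.5 − 159.7)·43.8 = 959.22.
Change in consumer surplus: 959.22 − 2664.5 = −1705.28.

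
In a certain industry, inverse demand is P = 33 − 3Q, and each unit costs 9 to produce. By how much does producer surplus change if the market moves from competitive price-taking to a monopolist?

Under competition P = MC = 9, so Q = (33 − 9)/3 = 8.
PS = (9 − 9)·8 = 0.
The monopolist equates marginal revenue to marginal cost: 33 − 6Q = 9, so Q = 4. From demand, P = 21.
PS = (21 − 9)·4 = 48.
Change in producer surplus: 48 − 0 = 48.

Producer surplus rises by 48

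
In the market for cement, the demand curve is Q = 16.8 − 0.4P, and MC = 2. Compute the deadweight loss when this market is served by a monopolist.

DWL = 80

Inverting demand: P = 42 − 2.5Q.
Competitive firms price at marginal cost: P = 2, giving Q = 16.
A monopolist chooses Q where MR = MC. MR = 42 − 5Q; setting this equal to 2 gives Q = 8 and P = 22.
DWL is the triangle between Q = 8 and Q = 16: ½·(16 − 8)·(22 − 2) = 80.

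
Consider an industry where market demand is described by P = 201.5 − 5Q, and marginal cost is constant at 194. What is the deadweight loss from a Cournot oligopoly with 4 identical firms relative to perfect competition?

DWL = 0.225

Perfect competition: P = MC = 194, so 201.5 − 5Q = 194 and Q = 1.5.
In a 4-firm Cournot equilibrium, symmetry and the first-order condition give q = (201.5 − 194)/(25) = 0.3. So Q = 1.2 and P = 195.5.
DWL is the triangle between Q = 1.2 and Q = 1.5: ½·(1.5 − 1.2)·(195.5 − 194) = 0.225.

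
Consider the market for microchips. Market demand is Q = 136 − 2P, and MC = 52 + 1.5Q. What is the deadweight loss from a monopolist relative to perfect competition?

Inverting demand: P = 68 − 0.5Q.
Competitive equilibrium sets price equal to marginal cost: 68 − 0.5Q = 52 + 1.5Q, so Q = 8 and P = 64.
Monopoly sets MR = MC: 68 − Q = 52 + 1.5Q ⇒ Q = 6.4, P = 68 − 0.5·6.4 = 64.8.
CS = ½·(68 − 64)·8 = 16; PS = (64·8 − 52·8 − ½·1.5·8²) = 48; TS = 64.
CS = ½·(68 − 64.8)·6.4 = 10.24; PS = (64.8·6.4 − 52·6.4 − ½·1.5·6.4²) = 51.2; TS = 61.44.
DWL = 64 − 61.44 = 2.56.

DWL = 2.56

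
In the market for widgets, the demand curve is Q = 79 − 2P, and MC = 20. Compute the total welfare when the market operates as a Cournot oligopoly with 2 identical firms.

TS = 338

Inverting demand: P = 39.5 − 0.5Q.
With 2 symmetric Cournot firms, each firm's FOC gives 39.5 − 1.5q = 20, so q = 13, Q = 2·13 = 26, and P = 26.5.
CS = ½·(39.5 − 26.5)·26 = 169; PS = (26.5 − 20)·26 = 169; TS = 338.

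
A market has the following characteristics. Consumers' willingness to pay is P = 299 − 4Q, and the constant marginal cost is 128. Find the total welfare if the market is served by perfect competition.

Under competition P = MC = 128, so Q = (299 − 128)/4 = 42.75.
CS = ½·(299 − 128)·42.75 = 3655.125; PS = (128 − 128)·42.75 = 0; TS = 3655.125.

TS = 3655.125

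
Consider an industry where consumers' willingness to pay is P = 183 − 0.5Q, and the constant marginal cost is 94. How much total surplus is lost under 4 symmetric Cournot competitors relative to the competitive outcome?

DWL = 316.84

Perfect competition: P = MC = 94, so 183 − 0.5Q = 94 and Q = 178.
In a 4-firm Cournot equilibrium, symmetry and the first-order condition give q = (183 − 94)/(2.5) = 35.6. So Q = 142.4 and P = 111.8.
DWL is the triangle between Q = 142.4 and Q = 178: ½·(178 − 142.4)·(111.8 − 94) = 316.84.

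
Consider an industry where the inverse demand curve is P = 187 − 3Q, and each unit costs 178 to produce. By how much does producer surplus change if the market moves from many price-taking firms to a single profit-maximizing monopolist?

Competitive firms price at marginal cost: P = 178, giving Q = 3.
PS = (178 − 178)·3 = 0.
Monopoly sets MR = MC: 187 − 6Q = 178 ⇒ Q = 1.5, P = 187 − 3·1.5 = 182.5.
PS = (182.5 − 178)·1.5 = 6.75.
Change in producer surplus: 6.75 − 0 = 6.75.

Producer surplus rises by 6.75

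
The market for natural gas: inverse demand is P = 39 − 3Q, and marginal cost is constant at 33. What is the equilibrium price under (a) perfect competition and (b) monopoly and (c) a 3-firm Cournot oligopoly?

Competitive firms price at marginal cost: P = 33, giving Q = 2.
Monopoly sets MR = MC: 39 − 6Q = 33 ⇒ Q = 1, P = 39 − 3·1 = 36.
Cournot with 3 identical firms: the symmetric best-response condition is 39 − 12q = 33. Each firm produces q = 0.5, total output Q = 1.5, price P = 34.5.

Competition: P = 33; Monopoly: P = 36; Cournot: P = 34.5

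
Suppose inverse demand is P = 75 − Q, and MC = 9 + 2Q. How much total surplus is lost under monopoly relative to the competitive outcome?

DWL = 45.375

Under competition P = MC: 75 − Q = 9 + 2Q ⇒ Q = 22, P = 53.
A monopolist chooses Q where MR = MC. MR = 75 − 2Q; setting this equal to 9 + 2Q gives Q = 16.5 and P = 58.5.
CS = ½·(75 − 53)·22 = 242; PS = (53·22 − 9·22 − ½·2·22²) = 484; TS = 726.
CS = ½·(75 − 58.5)·16.5 = 136.125; PS = (58.5·16.5 − 9·16.5 − ½·2·16.5²) = 544.5; TS = 680.625.
DWL = 726 − 680.625 = 45.375.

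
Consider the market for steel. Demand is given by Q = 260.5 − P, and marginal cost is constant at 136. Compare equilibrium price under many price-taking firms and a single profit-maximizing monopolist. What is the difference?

Inverting demand: P = 260.5 − Q.
Competitive firms price at marginal cost: P = 136, giving Q = 124.5.
The monopolist equates marginal revenue to marginal cost: 260.5 − 2Q = 136, so Q = 62.25. From demand, P = 198.25.
Change in equilibrium price: 198.25 − 136 = 62.25.

P rises by 62.25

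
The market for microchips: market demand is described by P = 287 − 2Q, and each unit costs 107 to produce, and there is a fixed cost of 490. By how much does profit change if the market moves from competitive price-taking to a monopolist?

Under competition P = MC = 107, so Q = (287 − 107)/2 = 90.
Profit = (107 − 107)·90 − 490 = −490.
A monopolist chooses Q where MR = MC. MR = 287 − 4Q; setting this equal to 107 gives Q = 45 and P = 197.
Profit = (197 − 107)·45 − 490 = 3560.
Change in profit: 3560 − −490 = 4050.

π rises by 4050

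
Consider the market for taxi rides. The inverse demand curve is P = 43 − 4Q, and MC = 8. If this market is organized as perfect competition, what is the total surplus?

Under competition P = MC = 8, so Q = (43 − 8)/4 = 8.75.
CS = ½·(43 − 8)·8.75 = 153.125; PS = (8 − 8)·8.75 = 0; TS = 153.125.

TS = 153.125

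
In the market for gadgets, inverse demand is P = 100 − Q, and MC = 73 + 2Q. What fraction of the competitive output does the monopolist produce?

Q_m/Q_c = 0.75

A monopolist chooses Q where MR = MC. MR = 100 − 2Q; setting this equal to 73 + 2Q gives Q = 6.75 and P = 93.25.
Under competition P = MC: 100 − Q = 73 + 2Q ⇒ Q = 9, P = 91.
Ratio Q_m/Q_c = 6.75/9 = 0.75.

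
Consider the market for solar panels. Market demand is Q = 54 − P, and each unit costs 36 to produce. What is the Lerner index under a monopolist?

Lerner index = 0.2

Inverting demand: P = 54 − Q.
Monopoly sets MR = MC: 54 − 2Q = 36 ⇒ Q = 9, P = 54 − 9 = 45.
Lerner index = (P − MC)/P = (45 − 36)/45 = 0.2.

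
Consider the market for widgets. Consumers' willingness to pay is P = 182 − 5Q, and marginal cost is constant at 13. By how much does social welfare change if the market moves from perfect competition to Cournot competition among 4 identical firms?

TS falls by 114.244

Competitive firms price at marginal cost: P = 13, giving Q = 33.8.
CS = ½·(182 − 13)·33.8 = 2856.1; PS = (13 − 13)·33.8 = 0; TS = 2856.1.
Cournot with 4 identical firms: the symmetric best-response condition is 182 − 25q = 13. Each firm produces q = 6.76, total output Q = 27.04, price P = 46.8.
CS = ½·(182 − 46.8)·27.04 = 1827.904; PS = (46.8 − 13)·27.04 = 913.952; TS = 2741.856.
Change in social welfare: 2741.856 − 2856.1 = −114.244.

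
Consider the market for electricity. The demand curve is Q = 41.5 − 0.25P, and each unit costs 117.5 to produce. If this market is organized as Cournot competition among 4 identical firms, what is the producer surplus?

PS = 94.09

Inverting demand: P = 166 − 4Q.
In a 4-firm Cournot equilibrium, symmetry and the first-order condition give q = (166 − 117.5)/(20) = 2.425. So Q = 9.7 and P = 127.2.
PS = (127.2 − 117.5)·9.7 = 94.09.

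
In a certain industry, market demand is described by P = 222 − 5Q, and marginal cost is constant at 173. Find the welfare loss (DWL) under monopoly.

DWL = 60.025

Competitive firms price at marginal cost: P = 173, giving Q = 9.8.
Monopoly sets MR = MC: 222 − 10Q = 173 ⇒ Q = 4.9, P = 222 − 5·4.9 = 197.5.
DWL is the triangle between Q = 4.9 and Q = 9.8: ½·(9.8 − 4.9)·(197.5 − 173) = 60.025.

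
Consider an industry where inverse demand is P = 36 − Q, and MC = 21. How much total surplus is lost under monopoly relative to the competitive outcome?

Perfect competition: P = MC = 21, so 36 − Q = 21 and Q = 15.
Monopoly sets MR = MC: 36 − 2Q = 21 ⇒ Q = 7.5, P = 36 − 7.5 = 28.5.
DWL is the triangle between Q = 7.5 and Q = 15: ½·(15 − 7.5)·(28.5 − 21) = 28.125.

DWL = 28.125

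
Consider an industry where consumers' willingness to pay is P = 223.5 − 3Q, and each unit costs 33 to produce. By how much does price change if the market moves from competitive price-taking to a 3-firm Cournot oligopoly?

P rises by 47.625

Perfect competition: P = MC = 33, so 223.5 − 3Q = 33 and Q = 63.5.
With 3 symmetric Cournot firms, each firm's FOC gives 223.5 − 12q = 33, so q = 15.875, Q = 3·15.875 = 47.625, and P = 80.625.
Change in price: 80.625 − 33 = 47.625.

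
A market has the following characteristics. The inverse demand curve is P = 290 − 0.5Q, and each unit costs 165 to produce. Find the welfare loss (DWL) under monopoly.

Competitive firms price at marginal cost: P = 165, giving Q = 250.
Monopoly sets MR = MC: 290 − Q = 165 ⇒ Q = 125, P = 290 − 0.5·125 = 227.5.
DWL is the triangle between Q = 125 and Q = 250: ½·(250 − 125)·(227.5 − 165) = 3906.25.

DWL = 3906.25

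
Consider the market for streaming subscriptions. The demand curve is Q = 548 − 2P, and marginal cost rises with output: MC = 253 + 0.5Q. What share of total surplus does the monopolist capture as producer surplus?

Inverting demand: P = 274 − 0.5Q.
A monopolist chooses Q where MR = MC. MR = 274 − Q; setting this equal to 253 + 0.5Q gives Q = 14 and P = 267.
CS = ½·(274 − 267)·14 = 49.
PS = P·Q − VC(Q) = 267·14 − (253·14 + ½·0.5·14²) = 147.
Share captured = PS/TS = 147/196 = 0.75.

PS/TS = 0.75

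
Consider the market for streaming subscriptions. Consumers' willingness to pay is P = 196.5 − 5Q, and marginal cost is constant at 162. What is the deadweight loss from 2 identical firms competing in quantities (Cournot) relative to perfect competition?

Perfect competition: P = MC = 162, so 196.5 − 5Q = 162 and Q = 6.9.
In a 2-firm Cournot equilibrium, symmetry and the first-order condition give q = (196.5 − 162)/(15) = 2.3. So Q = 4.6 and P = 173.5.
DWL is the triangle between Q = 4.6 and Q = 6.9: ½·(6.9 − 4.6)·(173.5 − 162) = 13.225.

DWL = 13.225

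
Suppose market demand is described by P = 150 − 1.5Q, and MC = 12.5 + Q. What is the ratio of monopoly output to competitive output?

The monopolist equates marginal revenue to marginal cost: 150 − 3Q = 12.5 + Q, so Q = 34.375. From demand, P = 1575/16.
Competitive equilibrium sets price equal to marginal cost: 150 − 1.5Q = 12.5 + Q, so Q = 55 and P = 67.5.
Ratio Q_m/Q_c = 34.375/55 = 0.625.

Q_m/Q_c = 0.625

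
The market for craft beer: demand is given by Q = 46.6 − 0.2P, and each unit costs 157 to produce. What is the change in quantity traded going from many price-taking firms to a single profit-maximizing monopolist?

Inverting demand: P = 233 − 5Q.
Perfect competition: P = MC = 157, so 233 − 5Q = 157 and Q = 15.2.
The monopolist equates marginal revenue to marginal cost: 233 − 10Q = 157, so Q = 7.6. From demand, P = 195.
Change in quantity traded: 7.6 − 15.2 = −7.6.

Q falls by 7.6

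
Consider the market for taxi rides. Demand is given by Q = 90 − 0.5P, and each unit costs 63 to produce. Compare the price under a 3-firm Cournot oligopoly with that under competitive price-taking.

Cournot: P = 92.25; Competition: P = 63

Inverting demand: P = 180 − 2Q.
In a 3-firm Cournot equilibrium, symmetry and the first-order condition give q = (180 − 63)/(8) = 14.625. So Q = 43.875 and P = 92.25.
Competitive firms price at marginal cost: P = 63, giving Q = 58.5.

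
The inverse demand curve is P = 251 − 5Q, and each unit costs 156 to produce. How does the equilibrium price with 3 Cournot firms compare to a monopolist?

Cournot with 3 identical firms: the symmetric best-response condition is 251 − 20q = 156. Each firm produces q = 4.75, total output Q = 14.25, price P = 179.75.
The monopolist equates marginal revenue to marginal cost: 251 − 10Q = 156, so Q = 9.5. From demand, P = 203.5.

Cournot: P = 179.75; Monopoly: P = 203.5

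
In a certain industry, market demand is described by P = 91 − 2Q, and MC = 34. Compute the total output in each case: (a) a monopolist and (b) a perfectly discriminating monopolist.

Monopoly: Q = 14.25; Perfect PD: Q = 28.5

A monopolist chooses Q where MR = MC. MR = 91 − 4Q; setting this equal to 34 gives Q = 14.25 and P = 62.5.
With perfect price discrimination, output is the efficient level Q = 28.5 (where demand meets MC), but every buyer pays their willingness to pay: CS = 0 and PS = total surplus.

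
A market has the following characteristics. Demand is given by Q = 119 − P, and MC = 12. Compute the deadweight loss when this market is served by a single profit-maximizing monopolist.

Inverting demand: P = 119 − Q.
Competitive firms price at marginal cost: P = 12, giving Q = 107.
Monopoly sets MR = MC: 119 − 2Q = 12 ⇒ Q = 53.5, P = 119 − 53.5 = 65.5.
DWL is the triangle between Q = 53.5 and Q = 107: ½·(107 − 53.5)·(65.5 − 12) = 1431.125.

DWL = 1431.125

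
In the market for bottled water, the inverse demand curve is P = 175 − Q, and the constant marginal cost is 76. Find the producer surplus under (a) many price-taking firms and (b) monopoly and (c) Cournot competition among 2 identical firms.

Competition: PS = 0; Monopoly: PS = 2450.25; Cournot: PS = 2178

Competitive firms price at marginal cost: P = 76, giving Q = 99.
PS = (76 − 76)·99 = 0.
Monopoly sets MR = MC: 175 − 2Q = 76 ⇒ Q = 49.5, P = 175 − 49.5 = 125.5.
PS = (125.5 − 76)·49.5 = 2450.25.
Cournot with 2 identical firms: the symmetric best-response condition is 175 − 3q = 76. Each firm produces q = 33, total output Q = 66, price P = 109.
PS = (109 − 76)·66 = 2178.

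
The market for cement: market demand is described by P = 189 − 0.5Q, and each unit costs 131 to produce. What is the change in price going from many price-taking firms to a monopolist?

Competitive firms price at marginal cost: P = 131, giving Q = 116.
A monopolist chooses Q where MR = MC. MR = 189 − Q; setting this equal to 131 gives Q = 58 and P = 160.
Change in price: 160 − 131 = 29.

Price rises by 29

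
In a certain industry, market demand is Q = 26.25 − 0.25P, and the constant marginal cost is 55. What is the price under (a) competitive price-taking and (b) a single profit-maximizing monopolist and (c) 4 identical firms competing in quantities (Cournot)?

Competition: P = 55; Monopoly: P = 80; Cournot: P = 65

Inverting demand: P = 105 − 4Q.
Competitive firms price at marginal cost: P = 55, giving Q = 12.5.
A monopolist chooses Q where MR = MC. MR = 105 − 8Q; setting this equal to 55 gives Q = 6.25 and P = 80.
In a 4-firm Cournot equilibrium, symmetry and the first-order condition give q = (105 − 55)/(20) = 2.5. So Q = 10 and P = 65.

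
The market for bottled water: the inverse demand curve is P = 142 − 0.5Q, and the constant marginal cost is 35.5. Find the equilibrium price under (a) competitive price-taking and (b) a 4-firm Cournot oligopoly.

Competition: P = 35.5; Cournot: P = 56.8

Competitive firms price at marginal cost: P = 35.5, giving Q = 213.
In a 4-firm Cournot equilibrium, symmetry and the first-order condition give q = (142 − 35.5)/(2.5) = 42.6. So Q = 170.4 and P = 56.8.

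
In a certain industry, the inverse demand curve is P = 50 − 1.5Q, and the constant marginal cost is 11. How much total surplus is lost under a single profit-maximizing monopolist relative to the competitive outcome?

Under competition P = MC = 11, so Q = (50 − 11)/1.5 = 26.
The monopolist equates marginal revenue to marginal cost: 50 − 3Q = 11, so Q = 13. From demand, P = 30.5.
DWL is the triangle between Q = 13 and Q = 26: ½·(26 − 13)·(30.5 − 11) = 126.75.

DWL = 126.75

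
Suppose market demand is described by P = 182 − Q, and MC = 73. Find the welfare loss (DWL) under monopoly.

DWL = 1485.125

Competitive firms price at marginal cost: P = 73, giving Q = 109.
The monopolist equates marginal revenue to marginal cost: 182 − 2Q = 73, so Q = 54.5. From demand, P = 127.5.
DWL is the triangle between Q = 54.5 and Q = 109: ½·(109 − 54.5)·(127.5 − 73) = 1485.125.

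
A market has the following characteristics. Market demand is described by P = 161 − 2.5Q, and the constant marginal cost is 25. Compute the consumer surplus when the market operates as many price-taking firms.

Perfect competition: P = MC = 25, so 161 − 2.5Q = 25 and Q = 54.4.
CS = ½·(161 − 25)·54.4 = 3699.2.

CS = 3699.2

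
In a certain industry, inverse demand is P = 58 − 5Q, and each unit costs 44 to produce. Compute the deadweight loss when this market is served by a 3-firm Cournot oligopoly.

Perfect competition: P = MC = 44, so 58 − 5Q = 44 and Q = 2.8.
Cournot with 3 identical firms: the symmetric best-response condition is 58 − 20q = 44. Each firm produces q = 0.7, total output Q = 2.1, price P = 47.5.
DWL is the triangle between Q = 2.1 and Q = 2.8: ½·(2.8 − 2.1)·(47.5 − 44) = 1.225.

DWL = 1.225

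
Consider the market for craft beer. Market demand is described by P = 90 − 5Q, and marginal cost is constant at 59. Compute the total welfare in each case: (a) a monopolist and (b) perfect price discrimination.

Monopoly sets MR = MC: 90 − 10Q = 59 ⇒ Q = 3.1, P = 90 − 5·3.1 = 74.5.
CS = ½·(90 − 74.5)·3.1 = 24.025; PS = (74.5 − 59)·3.1 = 48.05; TS = 72.075.
With perfect price discrimination, output is the efficient level Q = 6.2 (where demand meets MC), but every buyer pays their willingness to pay: CS = 0 and PS = total surplus.
TS = 96.1 (equal to competitive TS).

Monopoly: TS = 72.075; Perfect PD: TS = 96.1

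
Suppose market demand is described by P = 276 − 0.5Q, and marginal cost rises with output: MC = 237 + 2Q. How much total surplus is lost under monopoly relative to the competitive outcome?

Under competition P = MC: 276 − 0.5Q = 237 + 2Q ⇒ Q = 15.6, P = 268.2.
The monopolist equates marginal revenue to marginal cost: 276 − Q = 237 + 2Q, so Q = 13. From demand, P = 269.5.
CS = ½·(276 − 268.2)·15.6 = 60.84; PS = (268.2·15.6 − 237·15.6 − ½·2·15.6²) = 243.36; TS = 304.2.
CS = ½·(276 − 269.5)·13 = 42.25; PS = (269.5·13 − 237·13 − ½·2·13²) = 253.5; TS = 295.75.
DWL = 304.2 − 295.75 = 8.45.

DWL = 8.45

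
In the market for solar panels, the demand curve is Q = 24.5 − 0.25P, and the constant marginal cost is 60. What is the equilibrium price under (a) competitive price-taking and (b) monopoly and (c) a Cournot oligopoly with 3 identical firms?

Competition: P = 60; Monopoly: P = 79; Cournot: P = 69.5

Inverting demand: P = 98 − 4Q.
Under competition P = MC = 60, so Q = (98 − 60)/4 = 9.5.
A monopolist chooses Q where MR = MC. MR = 98 − 8Q; setting this equal to 60 gives Q = 4.75 and P = 79.
With 3 symmetric Cournot firms, each firm's FOC gives 98 − 16q = 60, so q = 2.375, Q = 3·2.375 = 7.125, and P = 69.5.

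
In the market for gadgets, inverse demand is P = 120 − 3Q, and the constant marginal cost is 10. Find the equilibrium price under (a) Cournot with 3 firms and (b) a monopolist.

Cournot: P = 37.5; Monopoly: P = 65

Cournot with 3 identical firms: the symmetric best-response condition is 120 − 12q = 10. Each firm produces q = 55/6, total output Q = 27.5, price P = 37.5.
The monopolist equates marginal revenue to marginal cost: 120 − 6Q = 10, so Q = 55/3. From demand, P = 65.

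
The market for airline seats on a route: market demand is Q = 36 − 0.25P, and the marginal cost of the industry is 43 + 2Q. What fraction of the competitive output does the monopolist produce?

Q_m/Q_c = 0.6

Inverting demand: P = 144 − 4Q.
A monopolist chooses Q where MR = MC. MR = 144 − 8Q; setting this equal to 43 + 2Q gives Q = 10.1 and P = 103.6.
Competitive equilibrium sets price equal to marginal cost: 144 − 4Q = 43 + 2Q, so Q = 101/6 and P = 230/3.
Ratio Q_m/Q_c = 10.1/(101/6) = 0.6.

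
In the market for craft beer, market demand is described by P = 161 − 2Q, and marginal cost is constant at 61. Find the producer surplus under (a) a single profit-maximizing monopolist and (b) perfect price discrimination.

Monopoly: PS = 1250; Perfect PD: PS = 2500

The monopolist equates marginal revenue to marginal cost: 161 − 4Q = 61, so Q = 25. From demand, P = 111.
PS = (111 − 61)·25 = 1250.
A perfectly discriminating monopolist sells every unit with P(Q) ≥ MC(Q), so output equals the competitive quantity Q = 50. Each buyer pays their reservation price, so CS = 0 and the firm captures all surplus.
PS = ½·(161 − 61)·50 = 2500.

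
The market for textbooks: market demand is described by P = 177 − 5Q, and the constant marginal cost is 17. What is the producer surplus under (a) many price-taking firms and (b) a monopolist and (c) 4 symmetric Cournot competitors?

Competition: PS = 0; Monopoly: PS = 1280; Cournot: PS = 819.2

Under competition P = MC = 17, so Q = (177 − 17)/5 = 32.
PS = (17 − 17)·32 = 0.
The monopolist equates marginal revenue to marginal cost: 177 − 10Q = 17, so Q = 16. From demand, P = 97.
PS = (97 − 17)·16 = 1280.
Cournot with 4 identical firms: the symmetric best-response condition is 177 − 25q = 17. Each firm produces q = 6.4, total output Q = 25.6, price P = 49.
PS = (49 − 17)·25.6 = 819.2.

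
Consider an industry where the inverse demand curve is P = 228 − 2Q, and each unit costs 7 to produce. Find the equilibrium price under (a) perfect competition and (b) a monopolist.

Competitive firms price at marginal cost: P = 7, giving Q = 110.5.
The monopolist equates marginal revenue to marginal cost: 228 − 4Q = 7, so Q = 55.25. From demand, P = 117.5.

Competition: P = 7; Monopoly: P = 117.5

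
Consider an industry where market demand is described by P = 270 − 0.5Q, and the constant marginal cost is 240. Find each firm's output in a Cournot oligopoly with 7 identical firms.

q_i = 7.5

With 7 symmetric Cournot firms, each firm's FOC gives 270 − 4q = 240, so q = 7.5, Q = 7·7.5 = 52.5, and P = 243.75.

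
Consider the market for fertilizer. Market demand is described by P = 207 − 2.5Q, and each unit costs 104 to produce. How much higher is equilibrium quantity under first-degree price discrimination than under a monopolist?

A monopolist chooses Q where MR = MC. MR = 207 − 5Q; setting this equal to 104 gives Q = 20.6 and P = 155.5.
Under first-degree price discrimination the firm charges each unit its demand price and produces up to where P = MC, i.e. Q = 41.2. Consumer surplus is zero; producer surplus equals total surplus.
Change in equilibrium quantity: 41.2 − 20.6 = 20.6.

Equilibrium quantity rises by 20.6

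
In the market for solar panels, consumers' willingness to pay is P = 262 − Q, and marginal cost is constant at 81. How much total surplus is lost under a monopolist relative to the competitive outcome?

DWL = 4095.125

Under competition P = MC = 81, so Q = (262 − 81)/1 = 181.
A monopolist chooses Q where MR = MC. MR = 262 − 2Q; setting this equal to 81 gives Q = 90.5 and P = 171.5.
DWL is the triangle between Q = 90.5 and Q = 181: ½·(181 − 90.5)·(171.5 − 81) = 4095.125.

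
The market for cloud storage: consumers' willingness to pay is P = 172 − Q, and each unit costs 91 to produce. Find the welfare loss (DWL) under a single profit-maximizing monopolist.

DWL = 820.125

Competitive firms price at marginal cost: P = 91, giving Q = 81.
Monopoly sets MR = MC: 172 − 2Q = 91 ⇒ Q = 40.5, P = 172 − 40.5 = 131.5.
DWL is the triangle between Q = 40.5 and Q = 81: ½·(81 − 40.5)·(131.5 − 91) = 820.125.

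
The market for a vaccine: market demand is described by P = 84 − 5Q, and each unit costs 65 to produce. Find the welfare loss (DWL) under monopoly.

DWL = 9.025

Under competition P = MC = 65, so Q = (84 − 65)/5 = 3.8.
A monopolist chooses Q where MR = MC. MR = 84 − 10Q; setting this equal to 65 gives Q = 1.9 and P = 74.5.
DWL is the triangle between Q = 1.9 and Q = 3.8: ½·(3.8 − 1.9)·(74.5 − 65) = 9.025.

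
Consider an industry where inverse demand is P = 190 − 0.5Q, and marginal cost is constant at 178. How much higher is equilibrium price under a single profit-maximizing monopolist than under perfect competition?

Equilibrium price rises by 6

Under competition P = MC = 178, so Q = (190 − 178)/0.5 = 24.
The monopolist equates marginal revenue to marginal cost: 190 − Q = 178, so Q = 12. From demand, P = 184.
Change in equilibrium price: 184 − 178 = 6.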